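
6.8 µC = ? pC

micro = 10^-6, pico = 10^-12; factor is 10^6.
6.8 × 10^6 = 6800000

6800000 pC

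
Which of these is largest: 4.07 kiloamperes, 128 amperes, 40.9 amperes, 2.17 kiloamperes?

4.07 kiloamperes = 4070 amperes
128 amperes = 128 amperes
40.9 amperes = 40.9 amperes
2.17 kiloamperes = 2170 amperes

4.07 kiloamperes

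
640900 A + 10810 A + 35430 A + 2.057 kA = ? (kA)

689.197 kA

In kA:
  640900 A = 640900 × 10⁻³ kA = 640.9
  10810 A = 10810 × 10⁻³ kA = 10.81
  35430 A = 35430 × 10⁻³ kA = 35.43
  2.057 kA → 2.057
Sum: 640.9 + 10.81 + 35.43 + 2.057 = 689.197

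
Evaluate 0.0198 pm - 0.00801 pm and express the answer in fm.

In fm:
  0.0198 pm = 0.0198 × 10^3 fm = 19.8
  0.00801 pm = 0.00801 × 10^3 fm = 8.01
Difference: 19.8 - 8.01 = 11.79

11.79 fm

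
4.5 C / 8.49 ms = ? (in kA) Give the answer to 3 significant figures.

(4.5) / (8.49e-3) = 0.53004e3 A

0.530 kA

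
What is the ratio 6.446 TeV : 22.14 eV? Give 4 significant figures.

(6.446 × 10^12) / (22.14) = 0.29115 × 10^12

291100000000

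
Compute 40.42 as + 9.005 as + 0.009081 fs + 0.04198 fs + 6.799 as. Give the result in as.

107.285 as

In as:
  40.42 as → 40.42
  9.005 as → 9.005
  0.009081 fs = 0.009081 × 10^3 as = 9.081
  0.04198 fs = 0.04198 × 10^3 as = 41.98
  6.799 as → 6.799
Sum: 40.42 + 9.005 + 9.081 + 41.98 + 6.799 = 107.285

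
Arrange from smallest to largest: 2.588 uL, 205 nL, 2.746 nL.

2.588 uL = 0.000002588 L
205 nL = 0.000000205 L
2.746 nL = 0.000000002746 L

2.746 nL < 205 nL < 2.588 uL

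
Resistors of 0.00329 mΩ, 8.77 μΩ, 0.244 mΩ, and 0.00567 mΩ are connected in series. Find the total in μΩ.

In μΩ:
  0.00329 mΩ = 0.00329 × 10³ μΩ = 3.29
  8.77 μΩ → 8.77
  0.244 mΩ = 0.244 × 10³ μΩ = 244
  0.00567 mΩ = 0.00567 × 10³ μΩ = 5.67
Sum: 3.29 + 8.77 + 244 + 5.67 = 261.73

261.73 μΩ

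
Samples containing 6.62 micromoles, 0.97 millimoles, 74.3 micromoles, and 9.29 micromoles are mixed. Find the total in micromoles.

In micromoles:
  6.62 micromoles → 6.62
  0.97 millimoles = 0.97 × 10³ micromoles = 970
  74.3 micromoles → 74.3
  9.29 micromoles → 9.29
Sum: 6.62 + 970 + 74.3 + 9.29 = 1060.21

1060.21 micromoles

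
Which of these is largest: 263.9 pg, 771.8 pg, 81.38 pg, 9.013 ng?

263.9 pg = 0.0000000002639 g
771.8 pg = 0.0000000007718 g
81.38 pg = 0.00000000008138 g
9.013 ng = 0.000000009013 g

9.013 ng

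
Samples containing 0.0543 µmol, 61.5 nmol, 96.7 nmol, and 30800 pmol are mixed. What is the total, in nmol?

243.3 nmol

In nmol:
  0.0543 µmol = 0.0543 × 10^3 nmol = 54.3
  61.5 nmol → 61.5
  96.7 nmol → 96.7
  30800 pmol = 30800 × 10^-3 nmol = 30.8
Sum: 54.3 + 61.5 + 96.7 + 30.8 = 243.3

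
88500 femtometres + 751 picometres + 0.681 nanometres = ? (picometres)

1520.5 picometres

In picometres:
  88500 femtometres = 88500 × 10⁻³ picometres = 88.5
  751 picometres → 751
  0.681 nanometres = 0.681 × 10³ picometres = 681
Sum: 88.5 + 751 + 681 = 1520.5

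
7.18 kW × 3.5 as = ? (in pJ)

7.18 × 10^3 × 3.5 × 10^-18 = 25.13 × 10^-15 J

0.02513 pJ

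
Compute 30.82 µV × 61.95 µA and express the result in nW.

30.82 × 10⁻⁶ × 61.95 × 10⁻⁶ = 1909.299 × 10⁻¹² W

1.909299 nW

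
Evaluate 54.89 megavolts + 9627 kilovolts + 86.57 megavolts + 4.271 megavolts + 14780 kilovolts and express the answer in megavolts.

In megavolts:
  54.89 megavolts → 54.89
  9627 kilovolts = 9627e-3 megavolts = 9.627
  86.57 megavolts → 86.57
  4.271 megavolts → 4.271
  14780 kilovolts = 14780e-3 megavolts = 14.78
Sum: 54.89 + 9.627 + 86.57 + 4.271 + 14.78 = 170.138

170.138 megavolts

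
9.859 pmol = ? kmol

0.000000000000009859 kmol

pico = 10⁻¹², kilo = 10³; factor is 10⁻¹⁵.
9.859 × 10⁻¹⁵ = 0.000000000000009859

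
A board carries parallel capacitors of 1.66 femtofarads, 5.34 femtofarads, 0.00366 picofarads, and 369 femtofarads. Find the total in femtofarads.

379.66 femtofarads

In femtofarads:
  1.66 femtofarads → 1.66
  5.34 femtofarads → 5.34
  0.00366 picofarads = 0.00366e3 femtofarads = 3.66
  369 femtofarads → 369
Sum: 1.66 + 5.34 + 3.66 + 369 = 379.66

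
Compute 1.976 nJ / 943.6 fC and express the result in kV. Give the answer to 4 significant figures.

(1.976e-9) / (943.6e-15) = 0.00209411e6 V

2.094 kV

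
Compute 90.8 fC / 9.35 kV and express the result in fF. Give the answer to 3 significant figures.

0.00971 fF

(90.8 × 10⁻¹⁵) / (9.35 × 10³) = 9.7112 × 10⁻¹⁸ F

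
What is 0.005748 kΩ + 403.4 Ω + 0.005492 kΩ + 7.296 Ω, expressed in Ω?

421.936 Ω

In Ω:
  0.005748 kΩ = 0.005748e3 Ω = 5.748
  403.4 Ω → 403.4
  0.005492 kΩ = 0.005492e3 Ω = 5.492
  7.296 Ω → 7.296
Sum: 5.748 + 403.4 + 5.492 + 7.296 = 421.936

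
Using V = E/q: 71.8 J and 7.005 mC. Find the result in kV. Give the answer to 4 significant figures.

(71.8) / (7.005 × 10⁻³) = 10.2498 × 10³ V

10.25 kV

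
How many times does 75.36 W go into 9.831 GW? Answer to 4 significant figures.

(9.831 × 10^9) / (75.36) = 0.13045 × 10^9

130500000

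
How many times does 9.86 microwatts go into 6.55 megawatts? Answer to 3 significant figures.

664000000000

(6.55 × 10⁶) / (9.86 × 10⁻⁶) = 0.6643 × 10¹²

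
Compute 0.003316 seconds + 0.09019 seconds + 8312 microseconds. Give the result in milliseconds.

101.818 milliseconds

In milliseconds:
  0.003316 seconds = 0.003316 × 10^3 milliseconds = 3.316
  0.09019 seconds = 0.09019 × 10^3 milliseconds = 90.19
  8312 microseconds = 8312 × 10^-3 milliseconds = 8.312
Sum: 3.316 + 90.19 + 8.312 = 101.818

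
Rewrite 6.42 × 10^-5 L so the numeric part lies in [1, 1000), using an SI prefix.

= 64.2 × 10^-6 L; 10^-6 is micro.

64.2 µL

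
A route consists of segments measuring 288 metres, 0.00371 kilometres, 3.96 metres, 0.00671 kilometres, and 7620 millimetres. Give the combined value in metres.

310 metres

In metres:
  288 metres → 288
  0.00371 kilometres = 0.00371e3 metres = 3.71
  3.96 metres → 3.96
  0.00671 kilometres = 0.00671e3 metres = 6.71
  7620 millimetres = 7620e-3 metres = 7.62
Sum: 288 + 3.71 + 3.96 + 6.71 + 7.62 = 310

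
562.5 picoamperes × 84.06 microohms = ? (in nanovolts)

0.00004728375 nanovolts

562.5 × 10^-12 × 84.06 × 10^-6 = 47283.75 × 10^-18 V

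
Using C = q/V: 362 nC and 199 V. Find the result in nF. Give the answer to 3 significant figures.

1.82 nF

(362 × 10^-9) / (199) = 1.8191 × 10^-9 F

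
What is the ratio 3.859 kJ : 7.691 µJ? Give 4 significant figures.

(3.859e3) / (7.691e-6) = 0.50176e9

501800000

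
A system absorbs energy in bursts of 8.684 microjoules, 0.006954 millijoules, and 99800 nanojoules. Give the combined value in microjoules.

In microjoules:
  8.684 microjoules → 8.684
  0.006954 millijoules = 0.006954 × 10^3 microjoules = 6.954
  99800 nanojoules = 99800 × 10^-3 microjoules = 99.8
Sum: 8.684 + 6.954 + 99.8 = 115.438

115.438 microjoules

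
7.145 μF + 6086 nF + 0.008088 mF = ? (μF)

In μF:
  7.145 μF → 7.145
  6086 nF = 6086 × 10^-3 μF = 6.086
  0.008088 mF = 0.008088 × 10^3 μF = 8.088
Sum: 7.145 + 6.086 + 8.088 = 21.319

21.319 μF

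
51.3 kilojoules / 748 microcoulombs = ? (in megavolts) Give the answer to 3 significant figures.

(51.3 × 10³) / (748 × 10⁻⁶) = 0.068583 × 10⁹ V

68.6 megavolts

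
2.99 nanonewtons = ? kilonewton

nano = 10^-9, kilo = 10^3; factor is 10^-12.
2.99 × 10^-12 = 0.00000000000299

0.00000000000299 kilonewtons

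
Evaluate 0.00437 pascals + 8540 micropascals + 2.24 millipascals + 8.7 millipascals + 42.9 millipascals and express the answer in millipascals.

In millipascals:
  0.00437 pascals = 0.00437 × 10³ millipascals = 4.37
  8540 micropascals = 8540 × 10⁻³ millipascals = 8.54
  2.24 millipascals → 2.24
  8.7 millipascals → 8.7
  42.9 millipascals → 42.9
Sum: 4.37 + 8.54 + 2.24 + 8.7 + 42.9 = 66.75

66.75 millipascals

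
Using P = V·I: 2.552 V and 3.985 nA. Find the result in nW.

10.16972 nW

2.552 × 3.985 × 10^-9 = 10.16972 × 10^-9 W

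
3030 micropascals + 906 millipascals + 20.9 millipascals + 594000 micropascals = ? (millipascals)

1523.93 millipascals

In millipascals:
  3030 micropascals = 3030 × 10⁻³ millipascals = 3.03
  906 millipascals → 906
  20.9 millipascals → 20.9
  594000 micropascals = 594000 × 10⁻³ millipascals = 594
Sum: 3.03 + 906 + 20.9 + 594 = 1523.93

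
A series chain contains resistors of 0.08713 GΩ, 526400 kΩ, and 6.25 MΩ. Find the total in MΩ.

619.78 MΩ

In MΩ:
  0.08713 GΩ = 0.08713 × 10^3 MΩ = 87.13
  526400 kΩ = 526400 × 10^-3 MΩ = 526.4
  6.25 MΩ → 6.25
Sum: 87.13 + 526.4 + 6.25 = 619.78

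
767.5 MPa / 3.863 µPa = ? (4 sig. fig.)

(767.5 × 10⁶) / (3.863 × 10⁻⁶) = 198.68 × 10¹²

198700000000000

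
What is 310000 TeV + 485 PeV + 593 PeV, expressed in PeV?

In PeV:
  310000 TeV = 310000 × 10^-3 PeV = 310
  485 PeV → 485
  593 PeV → 593
Sum: 310 + 485 + 593 = 1388

1388 PeV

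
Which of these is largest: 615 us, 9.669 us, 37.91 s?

615 us = 0.000615 s
9.669 us = 0.000009669 s
37.91 s = 37.91 s

37.91 s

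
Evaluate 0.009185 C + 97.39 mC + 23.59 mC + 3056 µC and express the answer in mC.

133.221 mC

In mC:
  0.009185 C = 0.009185 × 10³ mC = 9.185
  97.39 mC → 97.39
  23.59 mC → 23.59
  3056 µC = 3056 × 10⁻³ mC = 3.056
Sum: 9.185 + 97.39 + 23.59 + 3.056 = 133.221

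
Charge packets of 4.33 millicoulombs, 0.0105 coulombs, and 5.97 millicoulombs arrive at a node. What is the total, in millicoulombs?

20.8 millicoulombs

In millicoulombs:
  4.33 millicoulombs → 4.33
  0.0105 coulombs = 0.0105 × 10³ millicoulombs = 10.5
  5.97 millicoulombs → 5.97
Sum: 4.33 + 10.5 + 5.97 = 20.8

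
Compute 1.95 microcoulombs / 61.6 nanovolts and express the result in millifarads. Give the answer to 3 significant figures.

(1.95 × 10⁻⁶) / (61.6 × 10⁻⁹) = 0.031656 × 10³ F

31700 millifarads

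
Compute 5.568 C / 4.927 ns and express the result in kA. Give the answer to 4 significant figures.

1130000 kA

(5.568) / (4.927 × 10⁻⁹) = 1.1301 × 10⁹ A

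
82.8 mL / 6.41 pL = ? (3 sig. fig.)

12900000000

(82.8 × 10⁻³) / (6.41 × 10⁻¹²) = 12.92 × 10⁹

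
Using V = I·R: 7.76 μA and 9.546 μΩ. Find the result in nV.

0.07407696 nV

7.76e-6 × 9.546e-6 = 74.07696e-12 V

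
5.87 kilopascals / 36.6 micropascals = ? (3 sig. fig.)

160000000

(5.87e3) / (36.6e-6) = 0.1604e9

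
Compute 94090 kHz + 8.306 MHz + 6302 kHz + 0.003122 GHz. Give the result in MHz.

111.82 MHz

In MHz:
  94090 kHz = 94090e-3 MHz = 94.09
  8.306 MHz → 8.306
  6302 kHz = 6302e-3 MHz = 6.302
  0.003122 GHz = 0.003122e3 MHz = 3.122
Sum: 94.09 + 8.306 + 6.302 + 3.122 = 111.82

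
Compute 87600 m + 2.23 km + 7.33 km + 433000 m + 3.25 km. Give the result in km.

533.41 km

In km:
  87600 m = 87600e-3 km = 87.6
  2.23 km → 2.23
  7.33 km → 7.33
  433000 m = 433000e-3 km = 433
  3.25 km → 3.25
Sum: 87.6 + 2.23 + 7.33 + 433 + 3.25 = 533.41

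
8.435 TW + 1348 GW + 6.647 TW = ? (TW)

In TW:
  8.435 TW → 8.435
  1348 GW = 1348e-3 TW = 1.348
  6.647 TW → 6.647
Sum: 8.435 + 1.348 + 6.647 = 16.43

16.43 TW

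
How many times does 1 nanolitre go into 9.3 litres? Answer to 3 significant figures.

(9.3) / (1 × 10^-9) = 9.3 × 10^9

9300000000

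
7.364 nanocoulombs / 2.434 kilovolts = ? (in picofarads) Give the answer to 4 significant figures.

(7.364 × 10⁻⁹) / (2.434 × 10³) = 3.02547 × 10⁻¹² F

3.025 picofarads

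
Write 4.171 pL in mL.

0.000000004171 mL

pico = 10⁻¹², milli = 10⁻³; factor is 10⁻⁹.
4.171 × 10⁻⁹ = 0.000000004171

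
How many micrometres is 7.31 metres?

7310000 micrometres

(no prefix) = 1e0, micro = 1e-6; factor is 1e6.
7.31 × 1e6 = 7310000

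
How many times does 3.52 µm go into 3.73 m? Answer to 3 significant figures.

(3.73) / (3.52 × 10⁻⁶) = 1.06 × 10⁶

1060000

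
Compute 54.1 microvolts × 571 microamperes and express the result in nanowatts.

30.8911 nanowatts

54.1 × 10^-6 × 571 × 10^-6 = 30891.1 × 10^-12 W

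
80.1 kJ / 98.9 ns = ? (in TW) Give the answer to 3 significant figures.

0.810 TW

(80.1 × 10^3) / (98.9 × 10^-9) = 0.80991 × 10^12 W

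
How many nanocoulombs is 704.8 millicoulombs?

milli = 10^-3, nano = 10^-9; factor is 10^6.
704.8 × 10^6 = 704800000

704800000 nanocoulombs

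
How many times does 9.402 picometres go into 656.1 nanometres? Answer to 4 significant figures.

(656.1 × 10^-9) / (9.402 × 10^-12) = 69.783 × 10^3

69780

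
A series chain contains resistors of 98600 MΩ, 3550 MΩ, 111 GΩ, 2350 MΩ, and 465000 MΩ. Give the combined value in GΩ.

In GΩ:
  98600 MΩ = 98600e-3 GΩ = 98.6
  3550 MΩ = 3550e-3 GΩ = 3.55
  111 GΩ → 111
  2350 MΩ = 2350e-3 GΩ = 2.35
  465000 MΩ = 465000e-3 GΩ = 465
Sum: 98.6 + 3.55 + 111 + 2.35 + 465 = 680.5

680.5 GΩ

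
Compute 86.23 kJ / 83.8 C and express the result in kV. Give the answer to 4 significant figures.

1.029 kV

(86.23 × 10³) / (83.8) = 1.029 × 10³ V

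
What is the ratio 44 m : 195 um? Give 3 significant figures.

(44) / (195e-6) = 0.2256e6

226000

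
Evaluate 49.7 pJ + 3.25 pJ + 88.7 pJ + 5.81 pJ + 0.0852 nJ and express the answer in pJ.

232.66 pJ

In pJ:
  49.7 pJ → 49.7
  3.25 pJ → 3.25
  88.7 pJ → 88.7
  5.81 pJ → 5.81
  0.0852 nJ = 0.0852 × 10³ pJ = 85.2
Sum: 49.7 + 3.25 + 88.7 + 5.81 + 85.2 = 232.66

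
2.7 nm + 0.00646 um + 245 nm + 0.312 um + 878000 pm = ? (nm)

1444.16 nm

In nm:
  2.7 nm → 2.7
  0.00646 um = 0.00646e3 nm = 6.46
  245 nm → 245
  0.312 um = 0.312e3 nm = 312
  878000 pm = 878000e-3 nm = 878
Sum: 2.7 + 6.46 + 245 + 312 + 878 = 1444.16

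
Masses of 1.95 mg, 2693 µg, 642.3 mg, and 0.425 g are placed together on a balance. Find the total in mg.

1071.943 mg

In mg:
  1.95 mg → 1.95
  2693 µg = 2693 × 10⁻³ mg = 2.693
  642.3 mg → 642.3
  0.425 g = 0.425 × 10³ mg = 425
Sum: 1.95 + 2.693 + 642.3 + 425 = 1071.943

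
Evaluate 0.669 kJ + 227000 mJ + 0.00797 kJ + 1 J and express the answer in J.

904.97 J

In J:
  0.669 kJ = 0.669 × 10^3 J = 669
  227000 mJ = 227000 × 10^-3 J = 227
  0.00797 kJ = 0.00797 × 10^3 J = 7.97
  1 J → 1
Sum: 669 + 227 + 7.97 + 1 = 904.97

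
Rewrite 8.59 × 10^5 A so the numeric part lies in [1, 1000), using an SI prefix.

859 kA

= 859 × 10^3 A; 10^3 is kilo.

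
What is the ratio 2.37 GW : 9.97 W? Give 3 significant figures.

(2.37 × 10^9) / (9.97) = 0.2377 × 10^9

238000000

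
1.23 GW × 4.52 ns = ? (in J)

1.23 × 10^9 × 4.52 × 10^-9 = 5.5596 J

5.5596 J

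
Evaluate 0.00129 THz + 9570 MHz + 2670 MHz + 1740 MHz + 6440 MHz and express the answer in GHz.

21.71 GHz

In GHz:
  0.00129 THz = 0.00129 × 10³ GHz = 1.29
  9570 MHz = 9570 × 10⁻³ GHz = 9.57
  2670 MHz = 2670 × 10⁻³ GHz = 2.67
  1740 MHz = 1740 × 10⁻³ GHz = 1.74
  6440 MHz = 6440 × 10⁻³ GHz = 6.44
Sum: 1.29 + 9.57 + 2.67 + 1.74 + 6.44 = 21.71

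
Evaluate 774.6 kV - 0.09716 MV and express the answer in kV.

In kV:
  774.6 kV → 774.6
  0.09716 MV = 0.09716e3 kV = 97.16
Difference: 774.6 - 97.16 = 677.44

677.44 kV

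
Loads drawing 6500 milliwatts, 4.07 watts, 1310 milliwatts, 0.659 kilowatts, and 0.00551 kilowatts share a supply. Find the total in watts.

676.39 watts

In watts:
  6500 milliwatts = 6500e-3 watts = 6.5
  4.07 watts → 4.07
  1310 milliwatts = 1310e-3 watts = 1.31
  0.659 kilowatts = 0.659e3 watts = 659
  0.00551 kilowatts = 0.00551e3 watts = 5.51
Sum: 6.5 + 4.07 + 1.31 + 659 + 5.51 = 676.39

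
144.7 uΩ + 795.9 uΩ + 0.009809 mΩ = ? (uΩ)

950.409 uΩ

In uΩ:
  144.7 uΩ → 144.7
  795.9 uΩ → 795.9
  0.009809 mΩ = 0.009809 × 10^3 uΩ = 9.809
Sum: 144.7 + 795.9 + 9.809 = 950.409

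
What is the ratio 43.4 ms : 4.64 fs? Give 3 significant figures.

9350000000000

(43.4e-3) / (4.64e-15) = 9.353e12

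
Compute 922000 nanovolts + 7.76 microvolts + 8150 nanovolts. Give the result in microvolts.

937.91 microvolts

In microvolts:
  922000 nanovolts = 922000 × 10^-3 microvolts = 922
  7.76 microvolts → 7.76
  8150 nanovolts = 8150 × 10^-3 microvolts = 8.15
Sum: 922 + 7.76 + 8.15 = 937.91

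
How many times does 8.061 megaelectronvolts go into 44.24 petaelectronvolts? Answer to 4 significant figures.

5488000000

(44.24 × 10¹⁵) / (8.061 × 10⁶) = 5.4882 × 10⁹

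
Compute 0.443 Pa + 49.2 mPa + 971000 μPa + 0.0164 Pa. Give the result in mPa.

1479.6 mPa

In mPa:
  0.443 Pa = 0.443 × 10³ mPa = 443
  49.2 mPa → 49.2
  971000 μPa = 971000 × 10⁻³ mPa = 971
  0.0164 Pa = 0.0164 × 10³ mPa = 16.4
Sum: 443 + 49.2 + 971 + 16.4 = 1479.6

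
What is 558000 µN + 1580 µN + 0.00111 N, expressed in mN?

In mN:
  558000 µN = 558000 × 10⁻³ mN = 558
  1580 µN = 1580 × 10⁻³ mN = 1.58
  0.00111 N = 0.00111 × 10³ mN = 1.11
Sum: 558 + 1.58 + 1.11 = 560.69

560.69 mN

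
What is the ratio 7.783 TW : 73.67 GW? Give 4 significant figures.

(7.783 × 10^12) / (73.67 × 10^9) = 0.10565 × 10^3

105.6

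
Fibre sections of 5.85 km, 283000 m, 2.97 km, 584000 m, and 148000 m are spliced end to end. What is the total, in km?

1023.82 km

In km:
  5.85 km → 5.85
  283000 m = 283000 × 10^-3 km = 283
  2.97 km → 2.97
  584000 m = 584000 × 10^-3 km = 584
  148000 m = 148000 × 10^-3 km = 148
Sum: 5.85 + 283 + 2.97 + 584 + 148 = 1023.82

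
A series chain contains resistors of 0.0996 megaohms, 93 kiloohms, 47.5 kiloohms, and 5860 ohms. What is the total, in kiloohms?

245.96 kiloohms

In kiloohms:
  0.0996 megaohms = 0.0996e3 kiloohms = 99.6
  93 kiloohms → 93
  47.5 kiloohms → 47.5
  5860 ohms = 5860e-3 kiloohms = 5.86
Sum: 99.6 + 93 + 47.5 + 5.86 = 245.96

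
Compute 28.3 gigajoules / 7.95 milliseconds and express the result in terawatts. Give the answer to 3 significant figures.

3.56 terawatts

(28.3 × 10^9) / (7.95 × 10^-3) = 3.5597 × 10^12 W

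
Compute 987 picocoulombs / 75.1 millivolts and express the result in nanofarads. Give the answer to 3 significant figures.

(987 × 10⁻¹²) / (75.1 × 10⁻³) = 13.142 × 10⁻⁹ F

13.1 nanofarads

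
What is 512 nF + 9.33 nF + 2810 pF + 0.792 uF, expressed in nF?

In nF:
  512 nF → 512
  9.33 nF → 9.33
  2810 pF = 2810 × 10^-3 nF = 2.81
  0.792 uF = 0.792 × 10^3 nF = 792
Sum: 512 + 9.33 + 2.81 + 792 = 1316.14

1316.14 nF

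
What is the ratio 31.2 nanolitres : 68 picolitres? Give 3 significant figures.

459

(31.2 × 10⁻⁹) / (68 × 10⁻¹²) = 0.4588 × 10³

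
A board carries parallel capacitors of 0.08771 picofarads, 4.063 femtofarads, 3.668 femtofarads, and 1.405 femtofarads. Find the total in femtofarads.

96.846 femtofarads

In femtofarads:
  0.08771 picofarads = 0.08771 × 10^3 femtofarads = 87.71
  4.063 femtofarads → 4.063
  3.668 femtofarads → 3.668
  1.405 femtofarads → 1.405
Sum: 87.71 + 4.063 + 3.668 + 1.405 = 96.846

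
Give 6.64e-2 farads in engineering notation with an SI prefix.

= 66.4e-3 farads; 1e-3 is milli.

66.4 millifarads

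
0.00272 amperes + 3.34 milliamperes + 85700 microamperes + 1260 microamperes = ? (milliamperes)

93.02 milliamperes

In milliamperes:
  0.00272 amperes = 0.00272 × 10³ milliamperes = 2.72
  3.34 milliamperes → 3.34
  85700 microamperes = 85700 × 10⁻³ milliamperes = 85.7
  1260 microamperes = 1260 × 10⁻³ milliamperes = 1.26
Sum: 2.72 + 3.34 + 85.7 + 1.26 = 93.02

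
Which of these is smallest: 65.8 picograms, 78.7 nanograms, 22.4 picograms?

65.8 picograms = 0.0000000000658 grams
78.7 nanograms = 0.0000000787 grams
22.4 picograms = 0.0000000000224 grams

22.4 picograms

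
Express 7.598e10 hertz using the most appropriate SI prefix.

75.98 gigahertz

= 75.98e9 hertz; 1e9 is giga.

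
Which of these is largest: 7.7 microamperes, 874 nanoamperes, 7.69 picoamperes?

7.7 microamperes = 0.0000077 amperes
874 nanoamperes = 0.000000874 amperes
7.69 picoamperes = 0.00000000000769 amperes

7.7 microamperes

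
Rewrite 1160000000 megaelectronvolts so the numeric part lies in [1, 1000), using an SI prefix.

= 1.16 × 10^15 electronvolts; 10^15 is peta.

1.16 petaelectronvolts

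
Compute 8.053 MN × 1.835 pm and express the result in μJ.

8.053 × 10^6 × 1.835 × 10^-12 = 14.777255 × 10^-6 J

14.777255 μJ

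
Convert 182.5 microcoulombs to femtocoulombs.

182500000000 femtocoulombs

micro = 10⁻⁶, femto = 10⁻¹⁵; factor is 10⁹.
182.5 × 10⁹ = 182500000000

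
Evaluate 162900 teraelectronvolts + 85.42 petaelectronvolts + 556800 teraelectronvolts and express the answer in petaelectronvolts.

In petaelectronvolts:
  162900 teraelectronvolts = 162900 × 10⁻³ petaelectronvolts = 162.9
  85.42 petaelectronvolts → 85.42
  556800 teraelectronvolts = 556800 × 10⁻³ petaelectronvolts = 556.8
Sum: 162.9 + 85.42 + 556.8 = 805.12

805.12 petaelectronvolts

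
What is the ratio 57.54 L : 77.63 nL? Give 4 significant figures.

(57.54) / (77.63 × 10^-9) = 0.74121 × 10^9

741200000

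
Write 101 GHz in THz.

0.101 THz

giga = 10^9, tera = 10^12; factor is 10^-3.
101 × 10^-3 = 0.101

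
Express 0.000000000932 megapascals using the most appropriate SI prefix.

932 micropascals

= 932e-6 pascals; 1e-6 is micro.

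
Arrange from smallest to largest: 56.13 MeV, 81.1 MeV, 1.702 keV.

1.702 keV < 56.13 MeV < 81.1 MeV

56.13 MeV = 56130000 eV
81.1 MeV = 81100000 eV
1.702 keV = 1702 eV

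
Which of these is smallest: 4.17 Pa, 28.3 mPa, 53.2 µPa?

4.17 Pa = 4.17 Pa
28.3 mPa = 0.0283 Pa
53.2 µPa = 0.0000532 Pa

53.2 µPa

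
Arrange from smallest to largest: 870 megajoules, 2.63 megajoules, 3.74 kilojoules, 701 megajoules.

3.74 kilojoules < 2.63 megajoules < 701 megajoules < 870 megajoules

870 megajoules = 870000000 joules
2.63 megajoules = 2630000 joules
3.74 kilojoules = 3740 joules
701 megajoules = 701000000 joules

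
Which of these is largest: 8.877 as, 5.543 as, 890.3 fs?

8.877 as = 0.000000000000000008877 s
5.543 as = 0.000000000000000005543 s
890.3 fs = 0.0000000000008903 s

890.3 fs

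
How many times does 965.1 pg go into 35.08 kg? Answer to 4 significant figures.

(35.08e3) / (965.1e-12) = 0.036349e15

36350000000000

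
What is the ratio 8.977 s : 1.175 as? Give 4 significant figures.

7640000000000000000

(8.977) / (1.175 × 10⁻¹⁸) = 7.64 × 10¹⁸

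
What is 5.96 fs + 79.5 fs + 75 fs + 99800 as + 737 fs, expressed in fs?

997.26 fs

In fs:
  5.96 fs → 5.96
  79.5 fs → 79.5
  75 fs → 75
  99800 as = 99800 × 10⁻³ fs = 99.8
  737 fs → 737
Sum: 5.96 + 79.5 + 75 + 99.8 + 737 = 997.26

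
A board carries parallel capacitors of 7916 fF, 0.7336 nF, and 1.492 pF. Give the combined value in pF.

In pF:
  7916 fF = 7916 × 10^-3 pF = 7.916
  0.7336 nF = 0.7336 × 10^3 pF = 733.6
  1.492 pF → 1.492
Sum: 7.916 + 733.6 + 1.492 = 743.008

743.008 pF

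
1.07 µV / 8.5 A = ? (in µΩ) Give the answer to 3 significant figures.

0.126 µΩ

(1.07 × 10⁻⁶) / (8.5) = 0.12588 × 10⁻⁶ Ω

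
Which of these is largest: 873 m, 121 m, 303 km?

303 km

873 m = 873 m
121 m = 121 m
303 km = 303000 m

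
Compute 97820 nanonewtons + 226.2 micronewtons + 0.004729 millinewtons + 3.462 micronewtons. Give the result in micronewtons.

In micronewtons:
  97820 nanonewtons = 97820 × 10⁻³ micronewtons = 97.82
  226.2 micronewtons → 226.2
  0.004729 millinewtons = 0.004729 × 10³ micronewtons = 4.729
  3.462 micronewtons → 3.462
Sum: 97.82 + 226.2 + 4.729 + 3.462 = 332.211

332.211 micronewtons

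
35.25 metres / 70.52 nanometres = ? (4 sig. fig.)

(35.25) / (70.52 × 10^-9) = 0.49986 × 10^9

499900000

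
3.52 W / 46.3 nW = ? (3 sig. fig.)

(3.52) / (46.3e-9) = 0.07603e9

76000000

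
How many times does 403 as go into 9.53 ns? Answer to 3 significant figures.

23600000

(9.53 × 10⁻⁹) / (403 × 10⁻¹⁸) = 0.02365 × 10⁹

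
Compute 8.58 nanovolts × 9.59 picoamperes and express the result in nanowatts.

8.58e-9 × 9.59e-12 = 82.2822e-21 W

0.0000000000822822 nanowatts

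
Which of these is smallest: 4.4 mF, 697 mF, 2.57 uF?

4.4 mF = 0.0044 F
697 mF = 0.697 F
2.57 uF = 0.00000257 F

2.57 uF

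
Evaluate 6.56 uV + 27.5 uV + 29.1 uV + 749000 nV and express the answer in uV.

In uV:
  6.56 uV → 6.56
  27.5 uV → 27.5
  29.1 uV → 29.1
  749000 nV = 749000 × 10⁻³ uV = 749
Sum: 6.56 + 27.5 + 29.1 + 749 = 812.16

812.16 uV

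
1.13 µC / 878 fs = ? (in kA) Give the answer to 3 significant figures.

1290 kA

(1.13 × 10^-6) / (878 × 10^-15) = 0.001287 × 10^9 A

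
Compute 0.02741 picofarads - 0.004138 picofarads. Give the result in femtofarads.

23.272 femtofarads

In femtofarads:
  0.02741 picofarads = 0.02741 × 10³ femtofarads = 27.41
  0.004138 picofarads = 0.004138 × 10³ femtofarads = 4.138
Difference: 27.41 - 4.138 = 23.272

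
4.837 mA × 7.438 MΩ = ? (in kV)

4.837e-3 × 7.438e6 = 35.977606e3 V

35.977606 kV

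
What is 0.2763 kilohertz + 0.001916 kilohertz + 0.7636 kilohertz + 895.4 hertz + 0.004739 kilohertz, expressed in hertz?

1941.955 hertz

In hertz:
  0.2763 kilohertz = 0.2763 × 10^3 hertz = 276.3
  0.001916 kilohertz = 0.001916 × 10^3 hertz = 1.916
  0.7636 kilohertz = 0.7636 × 10^3 hertz = 763.6
  895.4 hertz → 895.4
  0.004739 kilohertz = 0.004739 × 10^3 hertz = 4.739
Sum: 276.3 + 1.916 + 763.6 + 895.4 + 4.739 = 1941.955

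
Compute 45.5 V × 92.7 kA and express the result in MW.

45.5 × 92.7 × 10^3 = 4217.85 × 10^3 W

4.21785 MW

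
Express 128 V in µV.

(no prefix) = 10⁰, micro = 10⁻⁶; factor is 10⁶.
128 × 10⁶ = 128000000

128000000 µV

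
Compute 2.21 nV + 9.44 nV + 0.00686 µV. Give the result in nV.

In nV:
  2.21 nV → 2.21
  9.44 nV → 9.44
  0.00686 µV = 0.00686 × 10³ nV = 6.86
Sum: 2.21 + 9.44 + 6.86 = 18.51

18.51 nV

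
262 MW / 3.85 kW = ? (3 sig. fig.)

68100

(262e6) / (3.85e3) = 68.05e3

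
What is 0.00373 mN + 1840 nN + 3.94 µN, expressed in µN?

9.51 µN

In µN:
  0.00373 mN = 0.00373e3 µN = 3.73
  1840 nN = 1840e-3 µN = 1.84
  3.94 µN → 3.94
Sum: 3.73 + 1.84 + 3.94 = 9.51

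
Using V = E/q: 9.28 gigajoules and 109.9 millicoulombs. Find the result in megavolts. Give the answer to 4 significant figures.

84440 megavolts

(9.28 × 10^9) / (109.9 × 10^-3) = 0.0844404 × 10^12 V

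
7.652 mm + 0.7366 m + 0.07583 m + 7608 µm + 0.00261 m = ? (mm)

830.3 mm

In mm:
  7.652 mm → 7.652
  0.7366 m = 0.7366 × 10^3 mm = 736.6
  0.07583 m = 0.07583 × 10^3 mm = 75.83
  7608 µm = 7608 × 10^-3 mm = 7.608
  0.00261 m = 0.00261 × 10^3 mm = 2.61
Sum: 7.652 + 736.6 + 75.83 + 7.608 + 2.61 = 830.3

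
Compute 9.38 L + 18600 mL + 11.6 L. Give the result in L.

In L:
  9.38 L → 9.38
  18600 mL = 18600 × 10⁻³ L = 18.6
  11.6 L → 11.6
Sum: 9.38 + 18.6 + 11.6 = 39.58

39.58 L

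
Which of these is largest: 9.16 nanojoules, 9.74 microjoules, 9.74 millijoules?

9.16 nanojoules = 0.00000000916 joules
9.74 microjoules = 0.00000974 joules
9.74 millijoules = 0.00974 joules

9.74 millijoules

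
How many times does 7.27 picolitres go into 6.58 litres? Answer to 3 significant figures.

(6.58) / (7.27e-12) = 0.9051e12

905000000000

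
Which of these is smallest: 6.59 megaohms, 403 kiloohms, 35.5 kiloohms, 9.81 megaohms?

35.5 kiloohms

6.59 megaohms = 6590000 ohms
403 kiloohms = 403000 ohms
35.5 kiloohms = 35500 ohms
9.81 megaohms = 9810000 ohms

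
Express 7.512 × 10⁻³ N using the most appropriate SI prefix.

= 7.512 × 10⁻³ N; 10⁻³ is milli.

7.512 mN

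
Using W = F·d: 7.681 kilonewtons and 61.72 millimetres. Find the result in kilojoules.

7.681 × 10³ × 61.72 × 10⁻³ = 474.07132 J

0.47407132 kilojoules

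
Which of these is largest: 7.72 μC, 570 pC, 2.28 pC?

7.72 μC = 0.00000772 C
570 pC = 0.00000000057 C
2.28 pC = 0.00000000000228 C

7.72 μC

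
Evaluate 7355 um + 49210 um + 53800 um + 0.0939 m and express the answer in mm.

204.265 mm

In mm:
  7355 um = 7355 × 10⁻³ mm = 7.355
  49210 um = 49210 × 10⁻³ mm = 49.21
  53800 um = 53800 × 10⁻³ mm = 53.8
  0.0939 m = 0.0939 × 10³ mm = 93.9
Sum: 7.355 + 49.21 + 53.8 + 93.9 = 204.265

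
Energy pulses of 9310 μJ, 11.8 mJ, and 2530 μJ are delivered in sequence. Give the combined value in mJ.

23.64 mJ

In mJ:
  9310 μJ = 9310e-3 mJ = 9.31
  11.8 mJ → 11.8
  2530 μJ = 2530e-3 mJ = 2.53
Sum: 9.31 + 11.8 + 2.53 = 23.64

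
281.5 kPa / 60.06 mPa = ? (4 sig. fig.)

(281.5 × 10³) / (60.06 × 10⁻³) = 4.687 × 10⁶

4687000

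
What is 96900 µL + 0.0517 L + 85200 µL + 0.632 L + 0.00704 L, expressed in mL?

872.84 mL

In mL:
  96900 µL = 96900e-3 mL = 96.9
  0.0517 L = 0.0517e3 mL = 51.7
  85200 µL = 85200e-3 mL = 85.2
  0.632 L = 0.632e3 mL = 632
  0.00704 L = 0.00704e3 mL = 7.04
Sum: 96.9 + 51.7 + 85.2 + 632 + 7.04 = 872.84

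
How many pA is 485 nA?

485000 pA

nano = 10⁻⁹, pico = 10⁻¹²; factor is 10³.
485 × 10³ = 485000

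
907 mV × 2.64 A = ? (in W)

907 × 10^-3 × 2.64 = 2394.48 × 10^-3 W

2.39448 W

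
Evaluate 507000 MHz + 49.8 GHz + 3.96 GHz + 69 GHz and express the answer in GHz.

In GHz:
  507000 MHz = 507000 × 10⁻³ GHz = 507
  49.8 GHz → 49.8
  3.96 GHz → 3.96
  69 GHz → 69
Sum: 507 + 49.8 + 3.96 + 69 = 629.76

629.76 GHz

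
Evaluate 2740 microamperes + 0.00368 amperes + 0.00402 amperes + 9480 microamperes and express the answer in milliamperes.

19.92 milliamperes

In milliamperes:
  2740 microamperes = 2740 × 10⁻³ milliamperes = 2.74
  0.00368 amperes = 0.00368 × 10³ milliamperes = 3.68
  0.00402 amperes = 0.00402 × 10³ milliamperes = 4.02
  9480 microamperes = 9480 × 10⁻³ milliamperes = 9.48
Sum: 2.74 + 3.68 + 4.02 + 9.48 = 19.92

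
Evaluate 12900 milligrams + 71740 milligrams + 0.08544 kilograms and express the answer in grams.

170.08 grams

In grams:
  12900 milligrams = 12900 × 10^-3 grams = 12.9
  71740 milligrams = 71740 × 10^-3 grams = 71.74
  0.08544 kilograms = 0.08544 × 10^3 grams = 85.44
Sum: 12.9 + 71.74 + 85.44 = 170.08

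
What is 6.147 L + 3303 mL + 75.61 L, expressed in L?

In L:
  6.147 L → 6.147
  3303 mL = 3303 × 10⁻³ L = 3.303
  75.61 L → 75.61
Sum: 6.147 + 3.303 + 75.61 = 85.06

85.06 L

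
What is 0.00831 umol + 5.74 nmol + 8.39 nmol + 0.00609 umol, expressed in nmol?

In nmol:
  0.00831 umol = 0.00831e3 nmol = 8.31
  5.74 nmol → 5.74
  8.39 nmol → 8.39
  0.00609 umol = 0.00609e3 nmol = 6.09
Sum: 8.31 + 5.74 + 8.39 + 6.09 = 28.53

28.53 nmol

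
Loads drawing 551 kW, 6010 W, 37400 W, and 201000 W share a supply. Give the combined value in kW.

795.41 kW

In kW:
  551 kW → 551
  6010 W = 6010e-3 kW = 6.01
  37400 W = 37400e-3 kW = 37.4
  201000 W = 201000e-3 kW = 201
Sum: 551 + 6.01 + 37.4 + 201 = 795.41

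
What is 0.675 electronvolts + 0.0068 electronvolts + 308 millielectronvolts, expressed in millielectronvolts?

989.8 millielectronvolts

In millielectronvolts:
  0.675 electronvolts = 0.675 × 10³ millielectronvolts = 675
  0.0068 electronvolts = 0.0068 × 10³ millielectronvolts = 6.8
  308 millielectronvolts → 308
Sum: 675 + 6.8 + 308 = 989.8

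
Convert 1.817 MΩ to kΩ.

1817 kΩ

mega = 10⁶, kilo = 10³; factor is 10³.
1.817 × 10³ = 1817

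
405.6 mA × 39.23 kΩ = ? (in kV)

15.911688 kV

405.6 × 10^-3 × 39.23 × 10^3 = 15911.688 V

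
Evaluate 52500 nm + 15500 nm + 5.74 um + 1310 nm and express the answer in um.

In um:
  52500 nm = 52500 × 10⁻³ um = 52.5
  15500 nm = 15500 × 10⁻³ um = 15.5
  5.74 um → 5.74
  1310 nm = 1310 × 10⁻³ um = 1.31
Sum: 52.5 + 15.5 + 5.74 + 1.31 = 75.05

75.05 um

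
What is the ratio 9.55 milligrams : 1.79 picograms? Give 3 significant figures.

5340000000

(9.55e-3) / (1.79e-12) = 5.335e9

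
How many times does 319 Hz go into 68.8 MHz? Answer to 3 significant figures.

216000

(68.8 × 10⁶) / (319) = 0.2157 × 10⁶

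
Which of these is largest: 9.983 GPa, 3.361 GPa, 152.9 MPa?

9.983 GPa

9.983 GPa = 9983000000 Pa
3.361 GPa = 3361000000 Pa
152.9 MPa = 152900000 Pa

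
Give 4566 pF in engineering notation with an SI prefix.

4.566 nF

= 4.566 × 10⁻⁹ F; 10⁻⁹ is nano.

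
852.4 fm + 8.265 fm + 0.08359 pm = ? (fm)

944.255 fm

In fm:
  852.4 fm → 852.4
  8.265 fm → 8.265
  0.08359 pm = 0.08359 × 10³ fm = 83.59
Sum: 852.4 + 8.265 + 83.59 = 944.255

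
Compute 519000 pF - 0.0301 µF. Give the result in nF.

488.9 nF

In nF:
  519000 pF = 519000 × 10^-3 nF = 519
  0.0301 µF = 0.0301 × 10^3 nF = 30.1
Difference: 519 - 30.1 = 488.9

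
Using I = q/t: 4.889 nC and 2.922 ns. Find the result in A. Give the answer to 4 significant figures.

(4.889e-9) / (2.922e-9) = 1.67317 A

1.673 A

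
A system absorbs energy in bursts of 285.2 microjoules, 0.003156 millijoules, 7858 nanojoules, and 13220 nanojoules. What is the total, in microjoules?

In microjoules:
  285.2 microjoules → 285.2
  0.003156 millijoules = 0.003156 × 10³ microjoules = 3.156
  7858 nanojoules = 7858 × 10⁻³ microjoules = 7.858
  13220 nanojoules = 13220 × 10⁻³ microjoules = 13.22
Sum: 285.2 + 3.156 + 7.858 + 13.22 = 309.434

309.434 microjoules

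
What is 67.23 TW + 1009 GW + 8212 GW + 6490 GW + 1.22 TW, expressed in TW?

84.161 TW

In TW:
  67.23 TW → 67.23
  1009 GW = 1009 × 10⁻³ TW = 1.009
  8212 GW = 8212 × 10⁻³ TW = 8.212
  6490 GW = 6490 × 10⁻³ TW = 6.49
  1.22 TW → 1.22
Sum: 67.23 + 1.009 + 8.212 + 6.49 + 1.22 = 84.161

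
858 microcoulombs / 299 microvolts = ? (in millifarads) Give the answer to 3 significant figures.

2870 millifarads

(858 × 10^-6) / (299 × 10^-6) = 2.8696 F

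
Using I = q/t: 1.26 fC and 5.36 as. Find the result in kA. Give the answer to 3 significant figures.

(1.26 × 10⁻¹⁵) / (5.36 × 10⁻¹⁸) = 0.23507 × 10³ A

0.235 kA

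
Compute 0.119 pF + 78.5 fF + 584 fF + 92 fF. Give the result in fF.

In fF:
  0.119 pF = 0.119 × 10³ fF = 119
  78.5 fF → 78.5
  584 fF → 584
  92 fF → 92
Sum: 119 + 78.5 + 584 + 92 = 873.5

873.5 fF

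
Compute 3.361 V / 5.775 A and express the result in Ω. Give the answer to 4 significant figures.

0.5820 Ω

(3.361) / (5.775) = 0.581991 Ω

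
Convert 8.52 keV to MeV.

0.00852 MeV

kilo = 10^3, mega = 10^6; factor is 10^-3.
8.52 × 10^-3 = 0.00852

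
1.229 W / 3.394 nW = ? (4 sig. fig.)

(1.229) / (3.394 × 10^-9) = 0.36211 × 10^9

362100000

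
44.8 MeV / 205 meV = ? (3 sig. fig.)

(44.8 × 10⁶) / (205 × 10⁻³) = 0.2185 × 10⁹

219000000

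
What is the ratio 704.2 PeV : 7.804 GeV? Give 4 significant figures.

90240000

(704.2e15) / (7.804e9) = 90.236e6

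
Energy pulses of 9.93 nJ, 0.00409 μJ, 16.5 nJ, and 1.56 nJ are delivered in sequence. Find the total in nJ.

32.08 nJ

In nJ:
  9.93 nJ → 9.93
  0.00409 μJ = 0.00409 × 10^3 nJ = 4.09
  16.5 nJ → 16.5
  1.56 nJ → 1.56
Sum: 9.93 + 4.09 + 16.5 + 1.56 = 32.08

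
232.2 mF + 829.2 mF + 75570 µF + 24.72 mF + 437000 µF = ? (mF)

1598.69 mF

In mF:
  232.2 mF → 232.2
  829.2 mF → 829.2
  75570 µF = 75570 × 10⁻³ mF = 75.57
  24.72 mF → 24.72
  437000 µF = 437000 × 10⁻³ mF = 437
Sum: 232.2 + 829.2 + 75.57 + 24.72 + 437 = 1598.69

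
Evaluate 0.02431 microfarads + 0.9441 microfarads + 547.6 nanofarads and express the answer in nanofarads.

In nanofarads:
  0.02431 microfarads = 0.02431 × 10³ nanofarads = 24.31
  0.9441 microfarads = 0.9441 × 10³ nanofarads = 944.1
  547.6 nanofarads → 547.6
Sum: 24.31 + 944.1 + 547.6 = 1516.01

1516.01 nanofarads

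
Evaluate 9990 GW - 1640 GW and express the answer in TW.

In TW:
  9990 GW = 9990 × 10⁻³ TW = 9.99
  1640 GW = 1640 × 10⁻³ TW = 1.64
Difference: 9.99 - 1.64 = 8.35

8.35 TW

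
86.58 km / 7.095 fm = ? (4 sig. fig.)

12200000000000000000

(86.58 × 10³) / (7.095 × 10⁻¹⁵) = 12.203 × 10¹⁸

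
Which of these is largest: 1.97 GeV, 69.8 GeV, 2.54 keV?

1.97 GeV = 1970000000 eV
69.8 GeV = 69800000000 eV
2.54 keV = 2540 eV

69.8 GeV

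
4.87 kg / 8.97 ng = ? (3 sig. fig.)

543000000000

(4.87e3) / (8.97e-9) = 0.5429e12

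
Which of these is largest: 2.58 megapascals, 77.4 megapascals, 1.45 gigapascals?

2.58 megapascals = 2580000 pascals
77.4 megapascals = 77400000 pascals
1.45 gigapascals = 1450000000 pascals

1.45 gigapascals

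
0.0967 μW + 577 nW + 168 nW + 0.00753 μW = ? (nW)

In nW:
  0.0967 μW = 0.0967 × 10³ nW = 96.7
  577 nW → 577
  168 nW → 168
  0.00753 μW = 0.00753 × 10³ nW = 7.53
Sum: 96.7 + 577 + 168 + 7.53 = 849.23

849.23 nW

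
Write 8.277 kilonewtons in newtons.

kilo = 10³, (no prefix) = 10⁰; factor is 10³.
8.277 × 10³ = 8277

8277 newtons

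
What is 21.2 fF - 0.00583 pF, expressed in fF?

In fF:
  21.2 fF → 21.2
  0.00583 pF = 0.00583 × 10³ fF = 5.83
Difference: 21.2 - 5.83 = 15.37

15.37 fF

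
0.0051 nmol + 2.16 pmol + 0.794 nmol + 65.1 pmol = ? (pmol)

866.36 pmol

In pmol:
  0.0051 nmol = 0.0051e3 pmol = 5.1
  2.16 pmol → 2.16
  0.794 nmol = 0.794e3 pmol = 794
  65.1 pmol → 65.1
Sum: 5.1 + 2.16 + 794 + 65.1 = 866.36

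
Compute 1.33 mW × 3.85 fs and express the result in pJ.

0.0000051205 pJ

1.33e-3 × 3.85e-15 = 5.1205e-18 J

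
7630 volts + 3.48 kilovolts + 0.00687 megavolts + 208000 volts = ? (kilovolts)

In kilovolts:
  7630 volts = 7630e-3 kilovolts = 7.63
  3.48 kilovolts → 3.48
  0.00687 megavolts = 0.00687e3 kilovolts = 6.87
  208000 volts = 208000e-3 kilovolts = 208
Sum: 7.63 + 3.48 + 6.87 + 208 = 225.98

225.98 kilovolts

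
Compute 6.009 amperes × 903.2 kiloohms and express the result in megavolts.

6.009 × 903.2e3 = 5427.3288e3 V

5.4273288 megavolts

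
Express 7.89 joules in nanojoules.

7890000000 nanojoules

(no prefix) = 10^0, nano = 10^-9; factor is 10^9.
7.89 × 10^9 = 7890000000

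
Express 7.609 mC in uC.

milli = 1e-3, micro = 1e-6; factor is 1e3.
7.609 × 1e3 = 7609

7609 uC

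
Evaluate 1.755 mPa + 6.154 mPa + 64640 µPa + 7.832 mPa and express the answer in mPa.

80.381 mPa

In mPa:
  1.755 mPa → 1.755
  6.154 mPa → 6.154
  64640 µPa = 64640 × 10⁻³ mPa = 64.64
  7.832 mPa → 7.832
Sum: 1.755 + 6.154 + 64.64 + 7.832 = 80.381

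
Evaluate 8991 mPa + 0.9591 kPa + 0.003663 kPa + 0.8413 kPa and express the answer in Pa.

In Pa:
  8991 mPa = 8991 × 10^-3 Pa = 8.991
  0.9591 kPa = 0.9591 × 10^3 Pa = 959.1
  0.003663 kPa = 0.003663 × 10^3 Pa = 3.663
  0.8413 kPa = 0.8413 × 10^3 Pa = 841.3
Sum: 8.991 + 959.1 + 3.663 + 841.3 = 1813.054

1813.054 Pa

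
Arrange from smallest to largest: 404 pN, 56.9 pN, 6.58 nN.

56.9 pN < 404 pN < 6.58 nN

404 pN = 0.000000000404 N
56.9 pN = 0.0000000000569 N
6.58 nN = 0.00000000658 N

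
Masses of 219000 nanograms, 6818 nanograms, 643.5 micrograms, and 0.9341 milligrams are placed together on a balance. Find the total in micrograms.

1803.418 micrograms

In micrograms:
  219000 nanograms = 219000 × 10^-3 micrograms = 219
  6818 nanograms = 6818 × 10^-3 micrograms = 6.818
  643.5 micrograms → 643.5
  0.9341 milligrams = 0.9341 × 10^3 micrograms = 934.1
Sum: 219 + 6.818 + 643.5 + 934.1 = 1803.418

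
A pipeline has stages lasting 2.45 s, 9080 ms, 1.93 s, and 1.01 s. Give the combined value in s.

14.47 s

In s:
  2.45 s → 2.45
  9080 ms = 9080e-3 s = 9.08
  1.93 s → 1.93
  1.01 s → 1.01
Sum: 2.45 + 9.08 + 1.93 + 1.01 = 14.47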